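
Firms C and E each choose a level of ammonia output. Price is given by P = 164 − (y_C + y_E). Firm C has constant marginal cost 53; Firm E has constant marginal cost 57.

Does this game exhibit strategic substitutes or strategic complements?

strategic substitutes

Firm C's profit: π = y_C(164 − (y_C + y_E)) − 53y_C.
∂π/∂y_C = 111 − 2y_C − y_E = 0, so y_C = 55.5 − 0.5y_E.
The best-response slope dy_C/dy_E = −0.5 < 0: the reaction function is downward-sloping, so the choices are strategic substitutes.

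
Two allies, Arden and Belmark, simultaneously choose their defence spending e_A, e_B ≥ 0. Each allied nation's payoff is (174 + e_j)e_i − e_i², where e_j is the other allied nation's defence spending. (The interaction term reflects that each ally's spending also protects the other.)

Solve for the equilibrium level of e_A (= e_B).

174

Arden's payoff is (174 + e_B)e_A − e_A².
∂π/∂e_A = 174 + e_B − 2e_A = 0, so e_A = 87 + 0.5e_B.
The game is symmetric, so in equilibrium e_B = e_A: the reaction function gives 0.5e_A = 87, hence e_A = 174.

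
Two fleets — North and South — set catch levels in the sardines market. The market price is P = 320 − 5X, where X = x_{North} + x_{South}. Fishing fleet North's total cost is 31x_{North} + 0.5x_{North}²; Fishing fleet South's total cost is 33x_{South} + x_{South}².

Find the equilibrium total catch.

Fishing fleet North's profit: π = x_{North}(320 − 5(x_{North} + x_{South})) − 31x_{North} − 0.5x_{North}².
∂π/∂x_{North} = 289 − 11x_{North} − 5x_{South} = 0, so x_{North} = 289/11 − (5/11)x_{South}.
For South: ∂π/∂x_{South} = 287 − 12x_{South} − 5x_{North} = 0 ⇒ x_{South} = 287/12 − (5/12)x_{North}.
Plugging x_{South} into North's best response: x_{North} = 289/11 − (5/11)(287/12 − (5/12)x_{North}) ⇒ (107/132)x_{North} = 2033/132, so x_{North} = 19.
Then x_{South} = 287/12 − (5/12)·19 = 16.
Total catch: 19 + 16 = 35.

35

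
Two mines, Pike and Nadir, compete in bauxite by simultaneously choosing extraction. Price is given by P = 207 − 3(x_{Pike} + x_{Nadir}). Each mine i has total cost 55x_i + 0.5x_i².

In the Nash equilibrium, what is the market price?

115.8

Mine Pike's profit: π = x_{Pike}(207 − 3(x_{Pike} + x_{Nadir})) − 55x_{Pike} − 0.5x_{Pike}².
∂π/∂x_{Pike} = 152 − 7x_{Pike} − 3x_{Nadir} = 0, so x_{Pike} = 152/7 − (3/7)x_{Nadir}.
The game is symmetric, so in equilibrium x_{Nadir} = x_{Pike}: the reaction function gives (10/7)x_{Pike} = 152/7, hence x_{Pike} = 15.2.
Equilibrium price: P = 207 − 3·30.4 = 115.8.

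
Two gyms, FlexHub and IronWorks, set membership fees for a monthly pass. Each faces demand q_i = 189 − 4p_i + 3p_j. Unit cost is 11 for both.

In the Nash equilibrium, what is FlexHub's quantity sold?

FlexHub's profit: π = (p_{FlexHub} − 11)(189 − 4p_{FlexHub} + 3p_{IronWorks}).
∂π/∂p_{FlexHub} = 233 − 8p_{FlexHub} + 3p_{IronWorks} = 0 ⇒ p_{FlexHub} = 29.125 + 0.375p_{IronWorks}.
Setting p_{FlexHub} = p_{IronWorks} in the reaction function: p_{FlexHub} = 29.125 + 0.375p_{FlexHub}, so p_{FlexHub} = 29.125 / 0.625 = 46.6.
q_{FlexHub} = 189 − 4·46.6 + 3·46.6 = 142.4.

142.4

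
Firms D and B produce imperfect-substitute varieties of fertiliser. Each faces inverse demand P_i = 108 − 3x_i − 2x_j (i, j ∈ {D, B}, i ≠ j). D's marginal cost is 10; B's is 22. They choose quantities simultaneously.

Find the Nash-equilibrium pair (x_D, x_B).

13, 10

Firm D's profit: π = x_D(108 − 3x_D − 2x_B) − 10x_D.
∂π/∂x_D = 98 − 6x_D − 2x_B = 0 ⇒ x_D = 49/3 − (1/3)x_B.
Similarly x_B = 43/3 − (1/3)x_D.
Plugging x_B into D's best response: x_D = 49/3 − (1/3)(43/3 − (1/3)x_D) ⇒ (8/9)x_D = 104/9, so x_D = 13.
Then x_B = 43/3 − (1/3)·13 = 10.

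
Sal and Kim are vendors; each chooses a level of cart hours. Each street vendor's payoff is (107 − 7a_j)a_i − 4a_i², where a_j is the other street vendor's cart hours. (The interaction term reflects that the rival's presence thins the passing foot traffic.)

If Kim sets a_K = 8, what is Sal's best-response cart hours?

6.375

Sal's payoff is (107 − 7a_K)a_S − 4a_S².
∂π/∂a_S = 107 − 7a_K − 8a_S = 0, so a_S = 13.375 − 0.875a_K.
At a_K = 8: a_S = 13.375 − 0.875·8 = 6.375.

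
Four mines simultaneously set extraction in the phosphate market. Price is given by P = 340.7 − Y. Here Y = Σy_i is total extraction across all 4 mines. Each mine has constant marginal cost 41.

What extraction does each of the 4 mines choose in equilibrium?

A representative mine's profit is π_i = y_i(340.7 − Y) − 41y_i, with Y = y_i + Σ_{j≠i} y_j.
First-order condition: 299.7 − 2y_i − Σ_{j≠i} y_j = 0.
Imposing symmetry (y_j = y for all j) turns Σ_{j≠i} y_j into 3y, so 299.7 = 5y and y = 59.94.

59.94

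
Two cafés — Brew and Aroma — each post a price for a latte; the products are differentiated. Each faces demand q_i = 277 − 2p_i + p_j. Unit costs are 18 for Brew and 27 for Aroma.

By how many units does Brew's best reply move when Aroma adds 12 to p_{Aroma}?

3

Brew's profit: π = (p_{Brew} − 18)(277 − 2p_{Brew} + p_{Aroma}).
∂π/∂p_{Brew} = 313 − 4p_{Brew} + p_{Aroma} = 0 ⇒ p_{Brew} = 78.25 + 0.25p_{Aroma}.
The reaction-function slope is 0.25, so a 12-unit rise in p_{Aroma} moves p_{Brew} by 0.25 × 12 = 3. Brew's best response rises — the actions are strategic complements.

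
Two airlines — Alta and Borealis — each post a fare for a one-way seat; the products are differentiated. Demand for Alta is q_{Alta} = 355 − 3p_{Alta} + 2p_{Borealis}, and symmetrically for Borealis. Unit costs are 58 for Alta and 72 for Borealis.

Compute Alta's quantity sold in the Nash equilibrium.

230.625

Alta's profit: π = (p_{Alta} − 58)(355 − 3p_{Alta} + 2p_{Borealis}).
∂π/∂p_{Alta} = 529 − 6p_{Alta} + 2p_{Borealis} = 0 ⇒ p_{Alta} = 529/6 + (1/3)p_{Borealis}.
Similarly p_{Borealis} = 571/6 + (1/3)p_{Alta}.
Solving the two reaction functions simultaneously: (1 − (1/3)(1/3))p_{Alta} = 529/6 + (1/3)·(571/6), so (8/9)p_{Alta} = 1079/9 and p_{Alta} = 134.875.
Then p_{Borealis} = 571/6 + (1/3)·134.875 = 140.125.
q_{Alta} = 355 − 3·134.875 + 2·140.125 = 230.625.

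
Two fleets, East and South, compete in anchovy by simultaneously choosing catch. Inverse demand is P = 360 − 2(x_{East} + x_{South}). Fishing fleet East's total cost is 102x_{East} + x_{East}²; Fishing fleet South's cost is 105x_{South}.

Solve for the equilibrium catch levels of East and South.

Fishing fleet East's profit: π = x_{East}(360 − 2(x_{East} + x_{South})) − 102x_{East} − x_{East}².
∂π/∂x_{East} = 258 − 6x_{East} − 2x_{South} = 0, so x_{East} = 43 − (1/3)x_{South}.
For South: ∂π/∂x_{South} = 255 − 4x_{South} − 2x_{East} = 0 ⇒ x_{South} = 63.75 − 0.5x_{East}.
Solving the two reaction functions simultaneously: (1 − (−1/3)(−0.5))x_{East} = 43 − (1/3)·63.75, so (5/6)x_{East} = 21.75 and x_{East} = 26.1.
Then x_{South} = 63.75 − 0.5·26.1 = 50.7.

26.1, 50.7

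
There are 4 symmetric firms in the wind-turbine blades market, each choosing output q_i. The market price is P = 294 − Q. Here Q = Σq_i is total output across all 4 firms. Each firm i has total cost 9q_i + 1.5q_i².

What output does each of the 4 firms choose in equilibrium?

A representative firm's profit is π_i = q_i(294 − Q) − 9q_i − 1.5q_i², with Q = q_i + Σ_{j≠i} q_j.
First-order condition: 285 − 5q_i − Σ_{j≠i} q_j = 0.
With identical firms, set every q_j = q: then 285 − 5q − 3q = 0, i.e. q = 285/8 = 35.625.

35.625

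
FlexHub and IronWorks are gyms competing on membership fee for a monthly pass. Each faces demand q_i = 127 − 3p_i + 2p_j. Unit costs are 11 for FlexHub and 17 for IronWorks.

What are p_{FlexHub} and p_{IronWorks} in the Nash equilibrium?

FlexHub's profit: π = (p_{FlexHub} − 11)(127 − 3p_{FlexHub} + 2p_{IronWorks}).
∂π/∂p_{FlexHub} = 160 − 6p_{FlexHub} + 2p_{IronWorks} = 0 ⇒ p_{FlexHub} = 80/3 + (1/3)p_{IronWorks}.
Similarly p_{IronWorks} = 89/3 + (1/3)p_{FlexHub}.
Plugging p_{IronWorks} into FlexHub's best response: p_{FlexHub} = 80/3 + (1/3)(89/3 + (1/3)p_{FlexHub}) ⇒ (8/9)p_{FlexHub} = 329/9, so p_{FlexHub} = 41.125.
Then p_{IronWorks} = 89/3 + (1/3)·41.125 = 43.375.

41.125, 43.375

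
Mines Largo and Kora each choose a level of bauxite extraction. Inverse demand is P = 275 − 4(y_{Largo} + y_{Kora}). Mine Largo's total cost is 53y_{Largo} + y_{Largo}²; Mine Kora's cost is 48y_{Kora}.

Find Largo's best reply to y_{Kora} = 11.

17.8

Mine Largo's profit: π = y_{Largo}(275 − 4(y_{Largo} + y_{Kora})) − 53y_{Largo} − y_{Largo}².
∂π/∂y_{Largo} = 222 − 10y_{Largo} − 4y_{Kora} = 0, so y_{Largo} = 22.2 − 0.4y_{Kora}.
At y_{Kora} = 11: y_{Largo} = 22.2 − 0.4·11 = 17.8.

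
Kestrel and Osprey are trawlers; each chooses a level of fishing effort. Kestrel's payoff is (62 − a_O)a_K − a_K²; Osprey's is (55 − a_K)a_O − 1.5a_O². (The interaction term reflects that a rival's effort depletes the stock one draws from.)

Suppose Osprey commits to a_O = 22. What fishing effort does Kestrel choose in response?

Expanding Kestrel's payoff: 62a_K − a_Oa_K − a_K².
∂π/∂a_K = 62 − a_O − 2a_K = 0, so a_K = 31 − 0.5a_O.
At a_O = 22: a_K = 31 − 0.5·22 = 20.

20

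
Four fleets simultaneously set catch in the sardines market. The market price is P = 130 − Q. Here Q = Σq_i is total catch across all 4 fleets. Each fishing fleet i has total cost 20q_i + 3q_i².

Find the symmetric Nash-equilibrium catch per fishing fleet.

10

A representative fishing fleet's profit is π_i = q_i(130 − Q) − 20q_i − 3q_i², with Q = q_i + Σ_{j≠i} q_j.
First-order condition: 110 − 8q_i − Σ_{j≠i} q_j = 0.
With identical fishing fleets, set every q_j = q: then 110 − 8q − 3q = 0, i.e. q = 110/11 = 10.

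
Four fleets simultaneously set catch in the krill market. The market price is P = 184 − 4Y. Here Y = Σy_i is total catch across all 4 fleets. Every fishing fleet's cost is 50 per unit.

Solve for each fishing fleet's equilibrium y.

A representative fishing fleet's profit is π_i = y_i(184 − 4Y) − 50y_i, with Y = y_i + Σ_{j≠i} y_j.
First-order condition: 134 − 8y_i − 4Σ_{j≠i} y_j = 0.
Imposing symmetry (y_j = y for all j) turns Σ_{j≠i} y_j into 3y, so 134 = 20y and y = 6.7.

6.7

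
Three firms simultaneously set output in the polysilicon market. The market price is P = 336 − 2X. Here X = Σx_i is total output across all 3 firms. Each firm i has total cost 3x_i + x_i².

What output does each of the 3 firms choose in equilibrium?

A representative firm's profit is π_i = x_i(336 − 2X) − 3x_i − x_i², with X = x_i + Σ_{j≠i} x_j.
First-order condition: 333 − 6x_i − 2Σ_{j≠i} x_j = 0.
Imposing symmetry (x_j = x for all j) turns Σ_{j≠i} x_j into 2x, so 333 = 10x and x = 33.3.

33.3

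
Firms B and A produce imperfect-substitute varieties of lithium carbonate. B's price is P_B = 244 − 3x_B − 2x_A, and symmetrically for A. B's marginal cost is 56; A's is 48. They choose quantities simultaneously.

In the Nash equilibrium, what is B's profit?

Firm B's profit: π = x_B(244 − 3x_B − 2x_A) − 56x_B.
∂π/∂x_B = 188 − 6x_B − 2x_A = 0 ⇒ x_B = 94/3 − (1/3)x_A.
Similarly x_A = 98/3 − (1/3)x_B.
Substituting the second reaction function into the first: x_B = 94/3 − (1/3)(98/3 − (1/3)x_B), which gives (8/9)x_B = 184/9 ⇒ x_B = 23.
Then x_A = 98/3 − (1/3)·23 = 25.
P_B = 244 − 3·23 − 2·25 = 125.
Profit = (125 − 56)·23 = 1587.

1587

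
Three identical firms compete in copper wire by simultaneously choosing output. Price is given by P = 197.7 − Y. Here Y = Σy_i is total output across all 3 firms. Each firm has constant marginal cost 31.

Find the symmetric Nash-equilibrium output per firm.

A representative firm's profit is π_i = y_i(197.7 − Y) − 31y_i, with Y = y_i + Σ_{j≠i} y_j.
First-order condition: 166.7 − 2y_i − Σ_{j≠i} y_j = 0.
Imposing symmetry (y_j = y for all j) turns Σ_{j≠i} y_j into 2y, so 166.7 = 4y and y = 41.675.

41.675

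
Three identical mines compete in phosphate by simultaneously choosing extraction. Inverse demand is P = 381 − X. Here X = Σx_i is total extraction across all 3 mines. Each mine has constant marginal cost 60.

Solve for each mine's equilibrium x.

80.25

A representative mine's profit is π_i = x_i(381 − X) − 60x_i, with X = x_i + Σ_{j≠i} x_j.
First-order condition: 321 − 2x_i − Σ_{j≠i} x_j = 0.
Imposing symmetry (x_j = x for all j) turns Σ_{j≠i} x_j into 2x, so 321 = 4x and x = 80.25.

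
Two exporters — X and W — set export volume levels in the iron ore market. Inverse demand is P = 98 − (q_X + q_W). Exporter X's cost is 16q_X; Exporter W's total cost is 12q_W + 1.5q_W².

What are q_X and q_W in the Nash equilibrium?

Exporter X's profit: π = q_X(98 − (q_X + q_W)) − 16q_X.
∂π/∂q_X = 82 − 2q_X − q_W = 0, so q_X = 41 − 0.5q_W.
For W: ∂π/∂q_W = 86 − 5q_W − q_X = 0 ⇒ q_W = 17.2 − 0.2q_X.
Plugging q_W into X's best response: q_X = 41 − 0.5(17.2 − 0.2q_X) ⇒ 0.9q_X = 32.4, so q_X = 36.
Then q_W = 17.2 − 0.2·36 = 10.

36, 10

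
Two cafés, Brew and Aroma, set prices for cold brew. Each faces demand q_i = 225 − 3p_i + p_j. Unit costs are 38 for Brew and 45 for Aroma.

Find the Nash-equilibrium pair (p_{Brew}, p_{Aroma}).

Brew's profit: π = (p_{Brew} − 38)(225 − 3p_{Brew} + p_{Aroma}).
∂π/∂p_{Brew} = 339 − 6p_{Brew} + p_{Aroma} = 0 ⇒ p_{Brew} = 56.5 + (1/6)p_{Aroma}.
Similarly p_{Aroma} = 60 + (1/6)p_{Brew}.
Plugging p_{Aroma} into Brew's best response: p_{Brew} = 56.5 + (1/6)(60 + (1/6)p_{Brew}) ⇒ (35/36)p_{Brew} = 66.5, so p_{Brew} = 68.4.
Then p_{Aroma} = 60 + (1/6)·68.4 = 71.4.

68.4, 71.4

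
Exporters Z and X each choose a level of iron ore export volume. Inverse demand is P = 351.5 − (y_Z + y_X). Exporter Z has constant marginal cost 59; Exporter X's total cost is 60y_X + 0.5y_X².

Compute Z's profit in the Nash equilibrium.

13735.84

Exporter Z's profit: π = y_Z(351.5 − (y_Z + y_X)) − 59y_Z.
∂π/∂y_Z = 292.5 − 2y_Z − y_X = 0, so y_Z = 146.25 − 0.5y_X.
For X: ∂π/∂y_X = 291.5 − 3y_X − y_Z = 0 ⇒ y_X = 583/6 − (1/3)y_Z.
Substituting the second reaction function into the first: y_Z = 146.25 − 0.5(583/6 − (1/3)y_Z), which gives (5/6)y_Z = 293/3 ⇒ y_Z = 117.2.
Then y_X = 583/6 − (1/3)·117.2 = 58.1.
Price P = 351.5 − 175.3 = 176.2.
Z's profit: (176.2 − 59)·117.2 = 13735.84.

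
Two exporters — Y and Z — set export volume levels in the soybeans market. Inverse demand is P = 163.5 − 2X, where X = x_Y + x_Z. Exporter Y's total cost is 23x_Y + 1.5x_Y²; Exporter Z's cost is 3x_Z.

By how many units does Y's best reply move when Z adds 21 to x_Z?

-6

Exporter Y's profit: π = x_Y(163.5 − 2(x_Y + x_Z)) − 23x_Y − 1.5x_Y².
∂π/∂x_Y = 140.5 − 7x_Y − 2x_Z = 0, so x_Y = 281/14 − (2/7)x_Z.
The reaction-function slope is −2/7, so a 21-unit rise in x_Z moves x_Y by −2/7 × 21 = −6. Y's best response falls — the actions are strategic substitutes.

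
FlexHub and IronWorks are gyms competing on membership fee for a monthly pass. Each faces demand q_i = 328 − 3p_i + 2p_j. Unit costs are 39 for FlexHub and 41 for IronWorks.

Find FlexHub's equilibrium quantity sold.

217.875

FlexHub's profit: π = (p_{FlexHub} − 39)(328 − 3p_{FlexHub} + 2p_{IronWorks}).
∂π/∂p_{FlexHub} = 445 − 6p_{FlexHub} + 2p_{IronWorks} = 0 ⇒ p_{FlexHub} = 445/6 + (1/3)p_{IronWorks}.
Similarly p_{IronWorks} = 451/6 + (1/3)p_{FlexHub}.
Solving the two reaction functions simultaneously: (1 − (1/3)(1/3))p_{FlexHub} = 445/6 + (1/3)·(451/6), so (8/9)p_{FlexHub} = 893/9 and p_{FlexHub} = 111.625.
Then p_{IronWorks} = 451/6 + (1/3)·111.625 = 112.375.
q_{FlexHub} = 328 − 3·111.625 + 2·112.375 = 217.875.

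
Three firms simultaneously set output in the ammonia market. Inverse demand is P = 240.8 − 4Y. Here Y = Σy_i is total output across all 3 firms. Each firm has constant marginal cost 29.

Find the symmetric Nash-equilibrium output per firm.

13.2375

A representative firm's profit is π_i = y_i(240.8 − 4Y) − 29y_i, with Y = y_i + Σ_{j≠i} y_j.
First-order condition: 211.8 − 8y_i − 4Σ_{j≠i} y_j = 0.
In a symmetric equilibrium every firm chooses the same y, so Σ_{j≠i} y_j = 2y. The condition becomes 211.8 − 16y = 0, giving y = 211.8/16 = 13.2375.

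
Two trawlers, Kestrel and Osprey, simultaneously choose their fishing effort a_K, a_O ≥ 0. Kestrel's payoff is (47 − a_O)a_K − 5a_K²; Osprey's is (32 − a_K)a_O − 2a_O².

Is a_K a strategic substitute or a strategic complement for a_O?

Expanding Kestrel's payoff: 47a_K − a_Oa_K − 5a_K².
∂π/∂a_K = 47 − a_O − 10a_K = 0, so a_K = 4.7 − 0.1a_O.
The best-response slope da_K/da_O = −0.1 < 0: the reaction function is downward-sloping, so the choices are strategic substitutes.

strategic substitutes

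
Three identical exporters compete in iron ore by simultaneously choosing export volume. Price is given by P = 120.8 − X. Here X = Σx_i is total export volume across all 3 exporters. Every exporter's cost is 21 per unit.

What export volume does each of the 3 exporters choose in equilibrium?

24.95

A representative exporter's profit is π_i = x_i(120.8 − X) − 21x_i, with X = x_i + Σ_{j≠i} x_j.
First-order condition: 99.8 − 2x_i − Σ_{j≠i} x_j = 0.
With identical exporters, set every x_j = x: then 99.8 − 2x − 2x = 0, i.e. x = 99.8/4 = 24.95.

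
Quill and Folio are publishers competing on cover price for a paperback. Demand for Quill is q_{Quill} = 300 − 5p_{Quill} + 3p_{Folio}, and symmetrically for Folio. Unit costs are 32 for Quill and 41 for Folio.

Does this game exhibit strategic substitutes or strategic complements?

Quill's profit: π = (p_{Quill} − 32)(300 − 5p_{Quill} + 3p_{Folio}).
∂π/∂p_{Quill} = 460 − 10p_{Quill} + 3p_{Folio} = 0 ⇒ p_{Quill} = 46 + 0.3p_{Folio}.
The best-response slope dp_{Quill}/dp_{Folio} = 0.3 > 0: the reaction function is upward-sloping, so the choices are strategic complements.

strategic complements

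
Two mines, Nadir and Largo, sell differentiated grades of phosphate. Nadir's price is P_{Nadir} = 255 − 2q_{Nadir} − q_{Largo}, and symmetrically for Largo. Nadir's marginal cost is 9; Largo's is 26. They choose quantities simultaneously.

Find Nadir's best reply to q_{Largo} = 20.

56.5

Mine Nadir's profit: π = q_{Nadir}(255 − 2q_{Nadir} − q_{Largo}) − 9q_{Nadir}.
∂π/∂q_{Nadir} = 246 − 4q_{Nadir} − q_{Largo} = 0 ⇒ q_{Nadir} = 61.5 − 0.25q_{Largo}.
At q_{Largo} = 20: q_{Nadir} = 61.5 − 0.25·20 = 56.5.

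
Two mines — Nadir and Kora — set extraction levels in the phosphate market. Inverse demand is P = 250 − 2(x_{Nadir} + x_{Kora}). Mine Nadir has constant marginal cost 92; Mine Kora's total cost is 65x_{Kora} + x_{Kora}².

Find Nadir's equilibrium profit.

Mine Nadir's profit: π = x_{Nadir}(250 − 2(x_{Nadir} + x_{Kora})) − 92x_{Nadir}.
∂π/∂x_{Nadir} = 158 − 4x_{Nadir} − 2x_{Kora} = 0, so x_{Nadir} = 39.5 − 0.5x_{Kora}.
For Kora: ∂π/∂x_{Kora} = 185 − 6x_{Kora} − 2x_{Nadir} = 0 ⇒ x_{Kora} = 185/6 − (1/3)x_{Nadir}.
Substituting the second reaction function into the first: x_{Nadir} = 39.5 − 0.5(185/6 − (1/3)x_{Nadir}), which gives (5/6)x_{Nadir} = 289/12 ⇒ x_{Nadir} = 28.9.
Then x_{Kora} = 185/6 − (1/3)·28.9 = 21.2.
Price P = 250 − 2·50.1 = 149.8.
Nadir's profit: (149.8 − 92)·28.9 = 1670.42.

1670.42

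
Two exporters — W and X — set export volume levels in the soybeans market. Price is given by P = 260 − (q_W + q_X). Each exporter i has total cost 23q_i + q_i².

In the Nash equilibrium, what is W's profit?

4493.52

Exporter W's profit: π = q_W(260 − (q_W + q_X)) − 23q_W − q_W².
∂π/∂q_W = 237 − 4q_W − q_X = 0, so q_W = 59.25 − 0.25q_X.
The game is symmetric, so in equilibrium q_X = q_W: the reaction function gives 1.25q_W = 59.25, hence q_W = 47.4.
Price P = 260 − 94.8 = 165.2.
W's profit: (165.2 − 23)·47.4 − (47.4)² = 4493.52.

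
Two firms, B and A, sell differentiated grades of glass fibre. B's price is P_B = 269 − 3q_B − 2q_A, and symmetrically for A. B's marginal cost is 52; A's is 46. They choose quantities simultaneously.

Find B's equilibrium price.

132.25

Firm B's profit: π = q_B(269 − 3q_B − 2q_A) − 52q_B.
∂π/∂q_B = 217 − 6q_B − 2q_A = 0 ⇒ q_B = 217/6 − (1/3)q_A.
Similarly q_A = 223/6 − (1/3)q_B.
Plugging q_A into B's best response: q_B = 217/6 − (1/3)(223/6 − (1/3)q_B) ⇒ (8/9)q_B = 214/9, so q_B = 26.75.
Then q_A = 223/6 − (1/3)·26.75 = 28.25.
P_B = 269 − 3·26.75 − 2·28.25 = 132.25.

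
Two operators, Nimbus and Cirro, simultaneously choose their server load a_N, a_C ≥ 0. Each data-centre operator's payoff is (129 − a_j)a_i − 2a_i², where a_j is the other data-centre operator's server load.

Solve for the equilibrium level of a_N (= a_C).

Nimbus's payoff is (129 − a_C)a_N − 2a_N².
∂π/∂a_N = 129 − a_C − 4a_N = 0, so a_N = 32.25 − 0.25a_C.
The game is symmetric, so in equilibrium a_C = a_N: the reaction function gives 1.25a_N = 32.25, hence a_N = 25.8.

25.8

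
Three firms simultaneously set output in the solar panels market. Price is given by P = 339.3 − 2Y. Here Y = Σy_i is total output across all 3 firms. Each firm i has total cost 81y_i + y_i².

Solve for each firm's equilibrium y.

25.83

A representative firm's profit is π_i = y_i(339.3 − 2Y) − 81y_i − y_i², with Y = y_i + Σ_{j≠i} y_j.
First-order condition: 258.3 − 6y_i − 2Σ_{j≠i} y_j = 0.
With identical firms, set every y_j = y: then 258.3 − 6y − 4y = 0, i.e. y = 258.3/10 = 25.83.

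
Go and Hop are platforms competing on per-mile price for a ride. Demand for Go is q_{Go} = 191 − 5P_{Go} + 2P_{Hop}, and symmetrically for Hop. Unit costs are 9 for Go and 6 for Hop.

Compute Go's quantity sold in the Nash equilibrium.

Go's profit: π = (P_{Go} − 9)(191 − 5P_{Go} + 2P_{Hop}).
∂π/∂P_{Go} = 236 − 10P_{Go} + 2P_{Hop} = 0 ⇒ P_{Go} = 23.6 + 0.2P_{Hop}.
Similarly P_{Hop} = 22.1 + 0.2P_{Go}.
Substituting the second reaction function into the first: P_{Go} = 23.6 + 0.2(22.1 + 0.2P_{Go}), which gives 0.96P_{Go} = 28.02 ⇒ P_{Go} = 29.1875.
Then P_{Hop} = 22.1 + 0.2·29.1875 = 27.9375.
q_{Go} = 191 − 5·29.1875 + 2·27.9375 = 100.9375.

100.9375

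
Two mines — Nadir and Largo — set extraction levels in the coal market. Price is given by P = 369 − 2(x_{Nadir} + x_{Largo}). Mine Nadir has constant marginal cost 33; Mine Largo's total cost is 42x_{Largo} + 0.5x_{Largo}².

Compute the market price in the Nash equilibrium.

161.25

Mine Nadir's profit: π = x_{Nadir}(369 − 2(x_{Nadir} + x_{Largo})) − 33x_{Nadir}.
∂π/∂x_{Nadir} = 336 − 4x_{Nadir} − 2x_{Largo} = 0, so x_{Nadir} = 84 − 0.5x_{Largo}.
For Largo: ∂π/∂x_{Largo} = 327 − 5x_{Largo} − 2x_{Nadir} = 0 ⇒ x_{Largo} = 65.4 − 0.4x_{Nadir}.
Plugging x_{Largo} into Nadir's best response: x_{Nadir} = 84 − 0.5(65.4 − 0.4x_{Nadir}) ⇒ 0.8x_{Nadir} = 51.3, so x_{Nadir} = 64.125.
Then x_{Largo} = 65.4 − 0.4·64.125 = 39.75.
Equilibrium price: P = 369 − 2·103.875 = 161.25.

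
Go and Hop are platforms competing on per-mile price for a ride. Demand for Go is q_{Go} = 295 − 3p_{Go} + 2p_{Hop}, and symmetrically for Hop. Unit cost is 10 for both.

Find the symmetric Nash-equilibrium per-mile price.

Go's profit: π = (p_{Go} − 10)(295 − 3p_{Go} + 2p_{Hop}).
∂π/∂p_{Go} = 325 − 6p_{Go} + 2p_{Hop} = 0 ⇒ p_{Go} = 325/6 + (1/3)p_{Hop}.
Setting p_{Go} = p_{Hop} in the reaction function: p_{Go} = 325/6 + (1/3)p_{Go}, so p_{Go} = (325/6) / (2/3) = 81.25.

81.25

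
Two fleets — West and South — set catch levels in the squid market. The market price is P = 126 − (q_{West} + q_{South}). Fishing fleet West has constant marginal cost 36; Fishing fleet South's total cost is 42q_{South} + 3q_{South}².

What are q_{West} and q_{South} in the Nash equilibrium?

Fishing fleet West's profit: π = q_{West}(126 − (q_{West} + q_{South})) − 36q_{West}.
∂π/∂q_{West} = 90 − 2q_{West} − q_{South} = 0, so q_{West} = 45 − 0.5q_{South}.
For South: ∂π/∂q_{South} = 84 − 8q_{South} − q_{West} = 0 ⇒ q_{South} = 10.5 − 0.125q_{West}.
Solving the two reaction functions simultaneously: (1 − (−0.5)(−0.125))q_{West} = 45 − 0.5·10.5, so 0.9375q_{West} = 39.75 and q_{West} = 42.4.
Then q_{South} = 10.5 − 0.125·42.4 = 5.2.

42.4, 5.2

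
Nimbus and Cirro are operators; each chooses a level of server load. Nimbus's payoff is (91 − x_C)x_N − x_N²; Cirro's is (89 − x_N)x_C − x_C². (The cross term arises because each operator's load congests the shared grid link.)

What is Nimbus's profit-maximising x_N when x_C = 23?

Expanding Nimbus's payoff: 91x_N − x_Cx_N − x_N².
∂π/∂x_N = 91 − x_C − 2x_N = 0, so x_N = 45.5 − 0.5x_C.
At x_C = 23: x_N = 45.5 − 0.5·23 = 34.

34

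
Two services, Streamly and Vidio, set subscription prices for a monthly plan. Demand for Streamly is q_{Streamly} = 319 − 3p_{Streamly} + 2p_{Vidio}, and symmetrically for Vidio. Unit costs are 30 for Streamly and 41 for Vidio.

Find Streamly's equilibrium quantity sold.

222.9375

Streamly's profit: π = (p_{Streamly} − 30)(319 − 3p_{Streamly} + 2p_{Vidio}).
∂π/∂p_{Streamly} = 409 − 6p_{Streamly} + 2p_{Vidio} = 0 ⇒ p_{Streamly} = 409/6 + (1/3)p_{Vidio}.
Similarly p_{Vidio} = 221/3 + (1/3)p_{Streamly}.
Plugging p_{Vidio} into Streamly's best response: p_{Streamly} = 409/6 + (1/3)(221/3 + (1/3)p_{Streamly}) ⇒ (8/9)p_{Streamly} = 1669/18, so p_{Streamly} = 104.3125.
Then p_{Vidio} = 221/3 + (1/3)·104.3125 = 108.4375.
q_{Streamly} = 319 − 3·104.3125 + 2·108.4375 = 222.9375.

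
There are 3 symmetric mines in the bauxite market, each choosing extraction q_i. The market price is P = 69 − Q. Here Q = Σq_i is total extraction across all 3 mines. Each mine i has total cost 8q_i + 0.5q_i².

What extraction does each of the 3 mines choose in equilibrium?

12.2

A representative mine's profit is π_i = q_i(69 − Q) − 8q_i − 0.5q_i², with Q = q_i + Σ_{j≠i} q_j.
First-order condition: 61 − 3q_i − Σ_{j≠i} q_j = 0.
With identical mines, set every q_j = q: then 61 − 3q − 2q = 0, i.e. q = 61/5 = 12.2.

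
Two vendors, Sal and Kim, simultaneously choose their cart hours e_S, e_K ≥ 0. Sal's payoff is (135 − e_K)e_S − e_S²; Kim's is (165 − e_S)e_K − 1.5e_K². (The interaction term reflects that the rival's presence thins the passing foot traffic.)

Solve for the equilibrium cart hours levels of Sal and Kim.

Expanding Sal's payoff: 135e_S − e_Ke_S − e_S².
∂π/∂e_S = 135 − e_K − 2e_S = 0, so e_S = 67.5 − 0.5e_K.
Likewise for Kim: e_K = 55 − (1/3)e_S.
Plugging e_K into Sal's best response: e_S = 67.5 − 0.5(55 − (1/3)e_S) ⇒ (5/6)e_S = 40, so e_S = 48.
Then e_K = 55 − (1/3)·48 = 39.

48, 39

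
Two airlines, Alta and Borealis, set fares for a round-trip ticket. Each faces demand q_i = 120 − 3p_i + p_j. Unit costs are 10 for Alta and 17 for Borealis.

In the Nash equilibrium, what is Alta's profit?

1273.08

Alta's profit: π = (p_{Alta} − 10)(120 − 3p_{Alta} + p_{Borealis}).
∂π/∂p_{Alta} = 150 − 6p_{Alta} + p_{Borealis} = 0 ⇒ p_{Alta} = 25 + (1/6)p_{Borealis}.
Similarly p_{Borealis} = 28.5 + (1/6)p_{Alta}.
Substituting the second reaction function into the first: p_{Alta} = 25 + (1/6)(28.5 + (1/6)p_{Alta}), which gives (35/36)p_{Alta} = 29.75 ⇒ p_{Alta} = 30.6.
Then p_{Borealis} = 28.5 + (1/6)·30.6 = 33.6.
q_{Alta} = 120 − 3·30.6 + 33.6 = 61.8.
Profit = (30.6 − 10)·61.8 = 1273.08.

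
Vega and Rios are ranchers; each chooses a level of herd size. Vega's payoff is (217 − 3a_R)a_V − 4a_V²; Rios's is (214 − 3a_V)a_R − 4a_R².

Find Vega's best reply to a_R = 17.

Expanding Vega's payoff: 217a_V − 3a_Ra_V − 4a_V².
∂π/∂a_V = 217 − 3a_R − 8a_V = 0, so a_V = 27.125 − 0.375a_R.
At a_R = 17: a_V = 27.125 − 0.375·17 = 20.75.

20.75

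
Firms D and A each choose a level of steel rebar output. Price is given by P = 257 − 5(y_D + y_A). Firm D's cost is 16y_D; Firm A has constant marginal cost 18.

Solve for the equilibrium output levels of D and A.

Firm D's profit: π = y_D(257 − 5(y_D + y_A)) − 16y_D.
∂π/∂y_D = 241 − 10y_D − 5y_A = 0, so y_D = 24.1 − 0.5y_A.
By the same steps for A: y_A = 23.9 − 0.5y_D.
Plugging y_A into D's best response: y_D = 24.1 − 0.5(23.9 − 0.5y_D) ⇒ 0.75y_D = 12.15, so y_D = 16.2.
Then y_A = 23.9 − 0.5·16.2 = 15.8.

16.2, 15.8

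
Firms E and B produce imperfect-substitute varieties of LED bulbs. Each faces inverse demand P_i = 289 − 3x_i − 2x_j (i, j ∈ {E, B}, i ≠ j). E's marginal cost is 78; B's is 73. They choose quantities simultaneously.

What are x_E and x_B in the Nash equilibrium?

26.0625, 27.3125

Firm E's profit: π = x_E(289 − 3x_E − 2x_B) − 78x_E.
∂π/∂x_E = 211 − 6x_E − 2x_B = 0 ⇒ x_E = 211/6 − (1/3)x_B.
Similarly x_B = 36 − (1/3)x_E.
Substituting the second reaction function into the first: x_E = 211/6 − (1/3)(36 − (1/3)x_E), which gives (8/9)x_E = 139/6 ⇒ x_E = 26.0625.
Then x_B = 36 − (1/3)·26.0625 = 27.3125.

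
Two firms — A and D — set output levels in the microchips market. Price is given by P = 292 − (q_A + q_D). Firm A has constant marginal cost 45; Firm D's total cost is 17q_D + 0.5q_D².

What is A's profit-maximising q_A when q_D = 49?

99

Firm A's profit: π = q_A(292 − (q_A + q_D)) − 45q_A.
∂π/∂q_A = 247 − 2q_A − q_D = 0, so q_A = 123.5 − 0.5q_D.
At q_D = 49: q_A = 123.5 − 0.5·49 = 99.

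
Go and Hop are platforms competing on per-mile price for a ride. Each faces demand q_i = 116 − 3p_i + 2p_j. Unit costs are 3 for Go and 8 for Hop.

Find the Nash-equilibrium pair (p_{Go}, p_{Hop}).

32.1875, 34.0625

Go's profit: π = (p_{Go} − 3)(116 − 3p_{Go} + 2p_{Hop}).
∂π/∂p_{Go} = 125 − 6p_{Go} + 2p_{Hop} = 0 ⇒ p_{Go} = 125/6 + (1/3)p_{Hop}.
Similarly p_{Hop} = 70/3 + (1/3)p_{Go}.
Substituting the second reaction function into the first: p_{Go} = 125/6 + (1/3)(70/3 + (1/3)p_{Go}), which gives (8/9)p_{Go} = 515/18 ⇒ p_{Go} = 32.1875.
Then p_{Hop} = 70/3 + (1/3)·32.1875 = 34.0625.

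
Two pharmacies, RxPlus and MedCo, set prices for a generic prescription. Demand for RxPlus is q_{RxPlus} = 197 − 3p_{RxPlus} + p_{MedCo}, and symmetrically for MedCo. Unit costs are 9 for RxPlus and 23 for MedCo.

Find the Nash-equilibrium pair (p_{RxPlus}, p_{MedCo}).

46, 52

RxPlus's profit: π = (p_{RxPlus} − 9)(197 − 3p_{RxPlus} + p_{MedCo}).
∂π/∂p_{RxPlus} = 224 − 6p_{RxPlus} + p_{MedCo} = 0 ⇒ p_{RxPlus} = 112/3 + (1/6)p_{MedCo}.
Similarly p_{MedCo} = 133/3 + (1/6)p_{RxPlus}.
Solving the two reaction functions simultaneously: (1 − (1/6)(1/6))p_{RxPlus} = 112/3 + (1/6)·(133/3), so (35/36)p_{RxPlus} = 805/18 and p_{RxPlus} = 46.
Then p_{MedCo} = 133/3 + (1/6)·46 = 52.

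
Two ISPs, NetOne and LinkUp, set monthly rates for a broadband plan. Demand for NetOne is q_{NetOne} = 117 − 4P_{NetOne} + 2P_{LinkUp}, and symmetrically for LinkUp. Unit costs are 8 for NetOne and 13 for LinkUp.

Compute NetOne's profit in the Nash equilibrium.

1225

NetOne's profit: π = (P_{NetOne} − 8)(117 − 4P_{NetOne} + 2P_{LinkUp}).
∂π/∂P_{NetOne} = 149 − 8P_{NetOne} + 2P_{LinkUp} = 0 ⇒ P_{NetOne} = 18.625 + 0.25P_{LinkUp}.
Similarly P_{LinkUp} = 21.125 + 0.25P_{NetOne}.
Plugging P_{LinkUp} into NetOne's best response: P_{NetOne} = 18.625 + 0.25(21.125 + 0.25P_{NetOne}) ⇒ 0.9375P_{NetOne} = 765/32, so P_{NetOne} = 25.5.
Then P_{LinkUp} = 21.125 + 0.25·25.5 = 27.5.
q_{NetOne} = 117 − 4·25.5 + 2·27.5 = 70.
Profit = (25.5 − 8)·70 = 1225.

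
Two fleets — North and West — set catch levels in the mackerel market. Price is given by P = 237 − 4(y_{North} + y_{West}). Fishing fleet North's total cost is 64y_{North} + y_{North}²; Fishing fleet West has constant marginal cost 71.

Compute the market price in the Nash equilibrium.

131.5

Fishing fleet North's profit: π = y_{North}(237 − 4(y_{North} + y_{West})) − 64y_{North} − y_{North}².
∂π/∂y_{North} = 173 − 10y_{North} − 4y_{West} = 0, so y_{North} = 17.3 − 0.4y_{West}.
For West: ∂π/∂y_{West} = 166 − 8y_{West} − 4y_{North} = 0 ⇒ y_{West} = 20.75 − 0.5y_{North}.
Plugging y_{West} into North's best response: y_{North} = 17.3 − 0.4(20.75 − 0.5y_{North}) ⇒ 0.8y_{North} = 9, so y_{North} = 11.25.
Then y_{West} = 20.75 − 0.5·11.25 = 15.125.
Equilibrium price: P = 237 − 4·26.375 = 131.5.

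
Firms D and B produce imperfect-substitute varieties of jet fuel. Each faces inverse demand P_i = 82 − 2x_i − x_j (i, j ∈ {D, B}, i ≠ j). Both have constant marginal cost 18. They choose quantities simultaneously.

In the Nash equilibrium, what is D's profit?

327.68

Firm D's profit: π = x_D(82 − 2x_D − x_B) − 18x_D.
∂π/∂x_D = 64 − 4x_D − x_B = 0 ⇒ x_D = 16 − 0.25x_B.
By symmetry x_B = x_D; substituting into the reaction function, 1.25x_D = 16 and x_D = 12.8.
P_D = 82 − 2·12.8 − 12.8 = 43.6.
Profit = (43.6 − 18)·12.8 = 327.68.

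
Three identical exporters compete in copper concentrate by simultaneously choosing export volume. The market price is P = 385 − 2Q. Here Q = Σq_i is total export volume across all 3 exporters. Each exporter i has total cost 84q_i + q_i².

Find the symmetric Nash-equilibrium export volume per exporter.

30.1

A representative exporter's profit is π_i = q_i(385 − 2Q) − 84q_i − q_i², with Q = q_i + Σ_{j≠i} q_j.
First-order condition: 301 − 6q_i − 2Σ_{j≠i} q_j = 0.
Imposing symmetry (q_j = q for all j) turns Σ_{j≠i} q_j into 2q, so 301 = 10q and q = 30.1.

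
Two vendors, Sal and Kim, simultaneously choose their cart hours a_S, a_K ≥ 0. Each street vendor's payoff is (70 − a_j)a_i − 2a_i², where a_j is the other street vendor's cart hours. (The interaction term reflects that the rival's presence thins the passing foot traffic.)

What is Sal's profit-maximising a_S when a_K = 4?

Sal's payoff is (70 − a_K)a_S − 2a_S².
∂π/∂a_S = 70 − a_K − 4a_S = 0, so a_S = 17.5 − 0.25a_K.
At a_K = 4: a_S = 17.5 − 0.25·4 = 16.5.

16.5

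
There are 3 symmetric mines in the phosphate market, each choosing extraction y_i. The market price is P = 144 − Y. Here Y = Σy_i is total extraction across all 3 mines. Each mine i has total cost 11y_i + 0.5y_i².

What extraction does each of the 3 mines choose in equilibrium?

A representative mine's profit is π_i = y_i(144 − Y) − 11y_i − 0.5y_i², with Y = y_i + Σ_{j≠i} y_j.
First-order condition: 133 − 3y_i − Σ_{j≠i} y_j = 0.
In a symmetric equilibrium every mine chooses the same y, so Σ_{j≠i} y_j = 2y. The condition becomes 133 − 5y = 0, giving y = 133/5 = 26.6.

26.6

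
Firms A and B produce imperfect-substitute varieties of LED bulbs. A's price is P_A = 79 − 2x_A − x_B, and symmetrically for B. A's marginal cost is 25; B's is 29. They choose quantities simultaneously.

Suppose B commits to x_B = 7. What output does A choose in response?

11.75

Firm A's profit: π = x_A(79 − 2x_A − x_B) − 25x_A.
∂π/∂x_A = 54 − 4x_A − x_B = 0 ⇒ x_A = 13.5 − 0.25x_B.
At x_B = 7: x_A = 13.5 − 0.25·7 = 11.75.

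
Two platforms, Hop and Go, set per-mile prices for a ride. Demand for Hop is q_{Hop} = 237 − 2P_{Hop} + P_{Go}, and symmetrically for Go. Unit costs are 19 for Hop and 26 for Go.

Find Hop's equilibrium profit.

10833.92

Hop's profit: π = (P_{Hop} − 19)(237 − 2P_{Hop} + P_{Go}).
∂π/∂P_{Hop} = 275 − 4P_{Hop} + P_{Go} = 0 ⇒ P_{Hop} = 68.75 + 0.25P_{Go}.
Similarly P_{Go} = 72.25 + 0.25P_{Hop}.
Substituting the second reaction function into the first: P_{Hop} = 68.75 + 0.25(72.25 + 0.25P_{Hop}), which gives 0.9375P_{Hop} = 86.8125 ⇒ P_{Hop} = 92.6.
Then P_{Go} = 72.25 + 0.25·92.6 = 95.4.
q_{Hop} = 237 − 2·92.6 + 95.4 = 147.2.
Profit = (92.6 − 19)·147.2 = 10833.92.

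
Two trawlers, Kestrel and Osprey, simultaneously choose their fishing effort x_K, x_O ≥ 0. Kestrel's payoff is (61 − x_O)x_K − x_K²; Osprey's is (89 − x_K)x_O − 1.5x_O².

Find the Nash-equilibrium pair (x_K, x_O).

18.8, 23.4

Expanding Kestrel's payoff: 61x_K − x_Ox_K − x_K².
∂π/∂x_K = 61 − x_O − 2x_K = 0, so x_K = 30.5 − 0.5x_O.
Likewise for Osprey: x_O = 89/3 − (1/3)x_K.
Substituting the second reaction function into the first: x_K = 30.5 − 0.5(89/3 − (1/3)x_K), which gives (5/6)x_K = 47/3 ⇒ x_K = 18.8.
Then x_O = 89/3 − (1/3)·18.8 = 23.4.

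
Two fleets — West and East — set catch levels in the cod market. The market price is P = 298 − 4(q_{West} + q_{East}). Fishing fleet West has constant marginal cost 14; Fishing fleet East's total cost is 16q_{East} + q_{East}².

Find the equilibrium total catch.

44.25

Fishing fleet West's profit: π = q_{West}(298 − 4(q_{West} + q_{East})) − 14q_{West}.
∂π/∂q_{West} = 284 − 8q_{West} − 4q_{East} = 0, so q_{West} = 35.5 − 0.5q_{East}.
For East: ∂π/∂q_{East} = 282 − 10q_{East} − 4q_{West} = 0 ⇒ q_{East} = 28.2 − 0.4q_{West}.
Plugging q_{East} into West's best response: q_{West} = 35.5 − 0.5(28.2 − 0.4q_{West}) ⇒ 0.8q_{West} = 21.4, so q_{West} = 26.75.
Then q_{East} = 28.2 − 0.4·26.75 = 17.5.
Total catch: 26.75 + 17.5 = 44.25.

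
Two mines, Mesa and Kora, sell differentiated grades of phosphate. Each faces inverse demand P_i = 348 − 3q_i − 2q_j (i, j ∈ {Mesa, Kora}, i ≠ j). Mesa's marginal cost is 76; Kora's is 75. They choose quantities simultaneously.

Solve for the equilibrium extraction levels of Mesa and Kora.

Mine Mesa's profit: π = q_{Mesa}(348 − 3q_{Mesa} − 2q_{Kora}) − 76q_{Mesa}.
∂π/∂q_{Mesa} = 272 − 6q_{Mesa} − 2q_{Kora} = 0 ⇒ q_{Mesa} = 136/3 − (1/3)q_{Kora}.
Similarly q_{Kora} = 45.5 − (1/3)q_{Mesa}.
Solving the two reaction functions simultaneously: (1 − (−1/3)(−1/3))q_{Mesa} = 136/3 − (1/3)·45.5, so (8/9)q_{Mesa} = 181/6 and q_{Mesa} = 33.9375.
Then q_{Kora} = 45.5 − (1/3)·33.9375 = 34.1875.

33.9375, 34.1875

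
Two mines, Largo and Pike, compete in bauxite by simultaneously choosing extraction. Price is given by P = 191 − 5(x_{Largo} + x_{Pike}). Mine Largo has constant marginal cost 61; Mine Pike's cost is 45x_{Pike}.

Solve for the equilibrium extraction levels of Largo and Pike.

Mine Largo's profit: π = x_{Largo}(191 − 5(x_{Largo} + x_{Pike})) − 61x_{Largo}.
∂π/∂x_{Largo} = 130 − 10x_{Largo} − 5x_{Pike} = 0, so x_{Largo} = 13 − 0.5x_{Pike}.
By the same steps for Pike: x_{Pike} = 14.6 − 0.5x_{Largo}.
Substituting the second reaction function into the first: x_{Largo} = 13 − 0.5(14.6 − 0.5x_{Largo}), which gives 0.75x_{Largo} = 5.7 ⇒ x_{Largo} = 7.6.
Then x_{Pike} = 14.6 − 0.5·7.6 = 10.8.

7.6, 10.8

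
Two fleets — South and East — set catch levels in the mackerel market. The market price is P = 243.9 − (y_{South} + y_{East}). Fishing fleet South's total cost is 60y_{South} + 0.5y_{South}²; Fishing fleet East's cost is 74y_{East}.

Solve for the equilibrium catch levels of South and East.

Fishing fleet South's profit: π = y_{South}(243.9 − (y_{South} + y_{East})) − 60y_{South} − 0.5y_{South}².
∂π/∂y_{South} = 183.9 − 3y_{South} − y_{East} = 0, so y_{South} = 61.3 − (1/3)y_{East}.
For East: ∂π/∂y_{East} = 169.9 − 2y_{East} − y_{South} = 0 ⇒ y_{East} = 84.95 − 0.5y_{South}.
Substituting the second reaction function into the first: y_{South} = 61.3 − (1/3)(84.95 − 0.5y_{South}), which gives (5/6)y_{South} = 1979/60 ⇒ y_{South} = 39.58.
Then y_{East} = 84.95 − 0.5·39.58 = 65.16.

39.58, 65.16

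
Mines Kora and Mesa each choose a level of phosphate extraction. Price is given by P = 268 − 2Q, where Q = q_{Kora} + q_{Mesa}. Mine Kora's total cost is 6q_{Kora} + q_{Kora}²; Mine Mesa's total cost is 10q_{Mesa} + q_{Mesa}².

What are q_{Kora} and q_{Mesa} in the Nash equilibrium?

Mine Kora's profit: π = q_{Kora}(268 − 2(q_{Kora} + q_{Mesa})) − 6q_{Kora} − q_{Kora}².
∂π/∂q_{Kora} = 262 − 6q_{Kora} − 2q_{Mesa} = 0, so q_{Kora} = 131/3 − (1/3)q_{Mesa}.
By the same steps for Mesa: q_{Mesa} = 43 − (1/3)q_{Kora}.
Substituting the second reaction function into the first: q_{Kora} = 131/3 − (1/3)(43 − (1/3)q_{Kora}), which gives (8/9)q_{Kora} = 88/3 ⇒ q_{Kora} = 33.
Then q_{Mesa} = 43 − (1/3)·33 = 32.

33, 32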